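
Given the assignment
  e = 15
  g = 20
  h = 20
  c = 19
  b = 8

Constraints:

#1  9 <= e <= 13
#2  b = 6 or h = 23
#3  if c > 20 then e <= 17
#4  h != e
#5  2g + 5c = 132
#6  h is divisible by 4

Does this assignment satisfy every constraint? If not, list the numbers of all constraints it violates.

#1 e = 15 is outside [9, 13]  no
#2 b = 8 ≠ 6 and h = 20 ≠ 23; both disjuncts false  no
#3 c = 19, not > 20; antecedent false, conditional vacuously true  yes
#4 h = 20, e = 15; distinct  yes
#5 2g + 5c = 2(20) + 5(19) = 135, not 132  no
#6 20 / 4 = 5, so 4 divides 20  yes

Constraints 1, 2, 5 do not hold.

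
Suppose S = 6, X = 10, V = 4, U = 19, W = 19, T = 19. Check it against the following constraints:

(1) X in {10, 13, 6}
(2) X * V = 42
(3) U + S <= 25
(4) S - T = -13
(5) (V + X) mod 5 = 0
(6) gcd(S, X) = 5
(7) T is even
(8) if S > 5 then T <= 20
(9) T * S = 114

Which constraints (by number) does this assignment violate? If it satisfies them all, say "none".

(1) X = 10 is in {10, 13, 6} — holds.
(2) X * V = 10 * 4 = 40, not 42 — does not hold.
(3) U + S = 19 + 6 = 25; 25 ≤ 25 — holds.
(4) S - T = 6 - 19 = -13 — holds.
(5) V + X = 14; 14 mod 5 = 4, not 0 — does not hold.
(6) gcd(6, 10) = 2, not 5 — does not hold.
(7) T = 19 is odd — does not hold.
(8) S = 6 > 5, so we need T ≤ 20; T = 19 ≤ 20 — holds.
(9) T * S = 19 * 6 = 114 — holds.

No — constraints 2, 5, 6, and 7 are not satisfied.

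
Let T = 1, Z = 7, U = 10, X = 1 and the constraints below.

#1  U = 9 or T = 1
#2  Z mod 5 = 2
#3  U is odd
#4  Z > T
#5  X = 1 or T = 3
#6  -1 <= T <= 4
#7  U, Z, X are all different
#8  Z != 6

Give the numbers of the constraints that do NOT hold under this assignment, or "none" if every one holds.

Violated: 3.

#1 U = 10 ≠ 9, but T = 1 = 1 (second disjunct) — satisfied.
#2 7 mod 5 = 2 — satisfied.
#3 U = 10 is even — violated.
#4 Z = 7, T = 1; 7 > 1 — satisfied.
#5 X = 1 = 1 (first disjunct) — satisfied.
#6 T = 1 lies in [-1, 4] — satisfied.
#7 values 10, 7, 1 are pairwise distinct — satisfied.
#8 Z = 7, and 7 ≠ 6 — satisfied.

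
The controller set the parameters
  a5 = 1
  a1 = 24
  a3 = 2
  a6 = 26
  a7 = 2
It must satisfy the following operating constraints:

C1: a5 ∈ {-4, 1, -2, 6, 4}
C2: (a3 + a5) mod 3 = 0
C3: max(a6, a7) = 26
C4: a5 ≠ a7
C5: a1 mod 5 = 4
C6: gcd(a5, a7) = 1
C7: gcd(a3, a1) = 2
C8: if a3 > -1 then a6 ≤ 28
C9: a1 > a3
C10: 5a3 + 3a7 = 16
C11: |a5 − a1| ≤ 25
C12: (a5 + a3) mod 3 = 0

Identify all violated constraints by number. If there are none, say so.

Yes — all constraints hold.

C1: a5 = 1 is in {-4, 1, -2, 6, 4}  yes
C2: a3 + a5 = 3; 3 mod 3 = 0  yes
C3: max(26, 2) = 26  yes
C4: a5 = 1, a7 = 2; distinct  yes
C5: 24 mod 5 = 4  yes
C6: gcd(1, 2) = 1  yes
C7: gcd(2, 24) = 2  yes
C8: a3 = 2 > -1, so we need a6 ≤ 28; a6 = 26 ≤ 28  yes
C9: a1 = 24, a3 = 2; 24 > 2  yes
C10: 5a3 + 3a7 = 5(2) + 3(2) = 16  yes
C11: |1 − 24| = 23; 23 ≤ 25  yes
C12: a5 + a3 = 3; 3 mod 3 = 0  yes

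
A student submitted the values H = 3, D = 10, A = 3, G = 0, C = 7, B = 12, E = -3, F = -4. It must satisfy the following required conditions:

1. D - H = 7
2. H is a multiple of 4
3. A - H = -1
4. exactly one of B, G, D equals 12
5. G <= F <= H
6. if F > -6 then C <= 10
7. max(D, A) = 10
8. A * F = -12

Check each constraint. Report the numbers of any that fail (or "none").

Violated: 2, 3, and 5.

1. D - H = 10 - 3 = 7 — OK.
2. 3 = 4*0 + 3, so 4 does not divide 3 — violated.
3. A - H = 3 - 3 = 0, not -1 — violated.
4. B=12, G=0, D=10; 1 of them equals 12 — OK.
5. values 0, -4, 3; G = 0 is not <= F = -4 — violated.
6. F = -4 > -6, so we need C ≤ 10; C = 7 ≤ 10 — OK.
7. max(10, 3) = 10 — OK.
8. A * F = 3 * (-4) = -12 — OK.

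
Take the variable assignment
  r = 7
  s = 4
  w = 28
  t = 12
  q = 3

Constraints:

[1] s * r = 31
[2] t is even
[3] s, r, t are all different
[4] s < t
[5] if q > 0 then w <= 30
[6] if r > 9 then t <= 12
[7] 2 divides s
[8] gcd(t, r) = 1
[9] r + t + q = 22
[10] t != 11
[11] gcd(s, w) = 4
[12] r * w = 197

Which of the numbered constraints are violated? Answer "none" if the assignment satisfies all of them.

[1] s * r = 4 * 7 = 28, not 31 — violated.
[2] t = 12 is even — OK.
[3] values 4, 7, 12 are pairwise distinct — OK.
[4] s = 4, t = 12; 4 < 12 — OK.
[5] q = 3 > 0, so we need w ≤ 30; w = 28 ≤ 30 — OK.
[6] r = 7, not > 9; antecedent false, conditional vacuously true — OK.
[7] 4 / 2 = 2, so 2 divides 4 — OK.
[8] gcd(12, 7) = 1 — OK.
[9] r + t + q = 7 + 12 + 3 = 22 — OK.
[10] t = 12, and 12 ≠ 11 — OK.
[11] gcd(4, 28) = 4 — OK.
[12] r * w = 7 * 28 = 196, not 197 — violated.

Violated: 1, 12.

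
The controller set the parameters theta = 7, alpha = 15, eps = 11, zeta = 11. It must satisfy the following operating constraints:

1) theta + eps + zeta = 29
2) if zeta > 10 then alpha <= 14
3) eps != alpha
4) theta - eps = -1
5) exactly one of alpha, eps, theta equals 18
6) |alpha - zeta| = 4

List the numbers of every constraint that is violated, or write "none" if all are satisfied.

The assignment fails constraints 2, 4, and 5.

1) theta + eps + zeta = 7 + 11 + 11 = 29  yes
2) zeta = 11 > 10, so we need alpha ≤ 14; but alpha = 15 > 14  no
3) eps = 11, alpha = 15; distinct  yes
4) theta - eps = 7 - 11 = -4, not -1  no
5) alpha=15, eps=11, theta=7; 0 of them equal 18, not exactly one  no
6) |15 - 11| = 4  yes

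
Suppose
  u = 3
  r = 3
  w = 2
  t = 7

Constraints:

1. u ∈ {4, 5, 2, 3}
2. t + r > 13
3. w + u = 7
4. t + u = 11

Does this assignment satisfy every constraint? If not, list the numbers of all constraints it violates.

Constraints 2, 3, and 4 are violated.

1. u = 3 is in {4, 5, 2, 3} — OK.
2. t + r = 7 + 3 = 10; 10 ≤ 13, bound 13 not met — violated.
3. w + u = 2 + 3 = 5, not 7 — violated.
4. t + u = 7 + 3 = 10, not 11 — violated.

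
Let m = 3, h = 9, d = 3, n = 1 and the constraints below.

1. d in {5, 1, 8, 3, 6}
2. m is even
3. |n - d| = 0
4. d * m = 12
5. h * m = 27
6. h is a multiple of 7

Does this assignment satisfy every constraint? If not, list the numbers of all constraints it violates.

Constraints 2, 3, 4, 6 are violated.

1. d = 3 is in {5, 1, 8, 3, 6}  ✔
2. m = 3 is odd  ✘
3. |1 - 3| = 2, not 0  ✘
4. d * m = 3 * 3 = 9, not 12  ✘
5. h * m = 9 * 3 = 27  ✔
6. 9 = 7*1 + 2, so 7 does not divide 9  ✘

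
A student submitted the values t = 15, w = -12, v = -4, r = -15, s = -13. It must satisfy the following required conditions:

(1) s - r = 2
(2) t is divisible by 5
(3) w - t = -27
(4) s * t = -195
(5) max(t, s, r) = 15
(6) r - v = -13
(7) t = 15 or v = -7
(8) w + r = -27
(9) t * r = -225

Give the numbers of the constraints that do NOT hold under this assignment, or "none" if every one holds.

(1) s - r = -13 - (-15) = 2  ✓
(2) 15 / 5 = 3, so 5 divides 15  ✓
(3) w - t = -12 - 15 = -27  ✓
(4) s * t = -13 * 15 = -195  ✓
(5) max(15, -13, -15) = 15  ✓
(6) r - v = -15 - (-4) = -11, not -13  ✗
(7) t = 15 = 15 (first disjunct)  ✓
(8) w + r = -12 + (-15) = -27  ✓
(9) t * r = 15 * (-15) = -225  ✓

Constraint 6 does not hold.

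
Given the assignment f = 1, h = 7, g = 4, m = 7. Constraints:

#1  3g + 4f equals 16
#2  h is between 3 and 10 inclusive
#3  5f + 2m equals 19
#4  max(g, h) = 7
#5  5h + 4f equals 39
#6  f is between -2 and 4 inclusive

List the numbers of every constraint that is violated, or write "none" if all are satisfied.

#1 3g + 4f = 3(4) + 4(1) = 16  holds
#2 h = 7 lies in [3, 10]  holds
#3 5f + 2m = 5(1) + 2(7) = 19  holds
#4 max(4, 7) = 7  holds
#5 5h + 4f = 5(7) + 4(1) = 39  holds
#6 f = 1 lies in [-2, 4]  holds

None — every constraint holds.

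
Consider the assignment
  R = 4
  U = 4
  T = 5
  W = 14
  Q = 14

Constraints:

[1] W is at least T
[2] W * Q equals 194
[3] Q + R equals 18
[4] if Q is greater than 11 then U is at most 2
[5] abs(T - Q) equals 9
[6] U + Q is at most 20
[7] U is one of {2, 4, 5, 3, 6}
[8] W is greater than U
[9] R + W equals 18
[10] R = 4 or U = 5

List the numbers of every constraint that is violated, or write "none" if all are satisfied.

Violated: 2, 4.

[1] W = 14, T = 5; 14 ≥ 5 — holds.
[2] W * Q = 14 * 14 = 196, not 194 — fails.
[3] Q + R = 14 + 4 = 18 — holds.
[4] Q = 14 > 11, so we need U ≤ 2; but U = 4 > 2 — fails.
[5] abs(5 - 14) = 9 — holds.
[6] U + Q = 4 + 14 = 18; 18 ≤ 20 — holds.
[7] U = 4 is in {2, 4, 5, 3, 6} — holds.
[8] W = 14, U = 4; 14 > 4 — holds.
[9] R + W = 4 + 14 = 18 — holds.
[10] R = 4 = 4 (first disjunct) — holds.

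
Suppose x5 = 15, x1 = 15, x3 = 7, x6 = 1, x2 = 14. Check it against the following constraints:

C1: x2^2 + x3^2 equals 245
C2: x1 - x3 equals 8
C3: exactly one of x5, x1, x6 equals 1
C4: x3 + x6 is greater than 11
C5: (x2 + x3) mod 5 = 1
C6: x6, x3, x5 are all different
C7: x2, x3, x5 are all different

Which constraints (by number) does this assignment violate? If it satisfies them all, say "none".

C1: x2^2 + x3^2 = 14^2 + 7^2 = 196 + 49 = 245  yes
C2: x1 - x3 = 15 - 7 = 8  yes
C3: x5=15, x1=15, x6=1; 1 of them equals 1  yes
C4: x3 + x6 = 7 + 1 = 8; 8 ≤ 11, bound 11 not met  no
C5: x2 + x3 = 21; 21 mod 5 = 1  yes
C6: values 1, 7, 15 are pairwise distinct  yes
C7: values 14, 7, 15 are pairwise distinct  yes

Constraint 4 does not hold.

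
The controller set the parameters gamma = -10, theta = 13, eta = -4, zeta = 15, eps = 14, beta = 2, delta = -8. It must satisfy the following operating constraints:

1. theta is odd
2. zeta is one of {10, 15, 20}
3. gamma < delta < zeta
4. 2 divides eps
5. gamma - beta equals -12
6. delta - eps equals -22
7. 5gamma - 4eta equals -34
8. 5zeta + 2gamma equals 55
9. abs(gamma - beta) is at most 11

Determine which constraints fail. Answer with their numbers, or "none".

1. theta = 13 is odd — OK.
2. zeta = 15 is in {10, 15, 20} — OK.
3. values -10 < -8 < 15 — OK.
4. 14 / 2 = 7, so 2 divides 14 — OK.
5. gamma - beta = -10 - 2 = -12 — OK.
6. delta - eps = -8 - 14 = -22 — OK.
7. 5gamma - 4eta = 5(-10) - 4(-4) = -34 — OK.
8. 5zeta + 2gamma = 5(15) + 2(-10) = 55 — OK.
9. abs(-10 - 2) = 12; 12 > 11, exceeds bound 11 — violated.

Violated: 9.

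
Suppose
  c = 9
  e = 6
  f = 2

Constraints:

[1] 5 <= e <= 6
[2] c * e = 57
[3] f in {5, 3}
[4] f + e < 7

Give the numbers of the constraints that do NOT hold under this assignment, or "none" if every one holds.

[1] e = 6 lies in [5, 6] — holds.
[2] c * e = 9 * 6 = 54, not 57 — does not hold.
[3] f = 2 is not in {5, 3} — does not hold.
[4] f + e = 2 + 6 = 8; 8 ≥ 7, bound 7 not met — does not hold.

Violated: 2, 3, 4.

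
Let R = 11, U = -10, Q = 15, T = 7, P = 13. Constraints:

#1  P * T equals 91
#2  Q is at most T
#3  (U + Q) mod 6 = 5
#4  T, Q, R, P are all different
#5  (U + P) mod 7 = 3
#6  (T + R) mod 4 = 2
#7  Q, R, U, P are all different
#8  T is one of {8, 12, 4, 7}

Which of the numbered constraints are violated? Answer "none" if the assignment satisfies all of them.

Constraint 2 is violated.

#1 P * T = 13 * 7 = 91  true
#2 Q = 15, T = 7; 15 > 7 (want ≤)  false
#3 U + Q = 5; 5 mod 6 = 5  true
#4 values 7, 15, 11, 13 are pairwise distinct  true
#5 U + P = 3; 3 mod 7 = 3  true
#6 T + R = 18; 18 mod 4 = 2  true
#7 values 15, 11, -10, 13 are pairwise distinct  true
#8 T = 7 is in {8, 12, 4, 7}  true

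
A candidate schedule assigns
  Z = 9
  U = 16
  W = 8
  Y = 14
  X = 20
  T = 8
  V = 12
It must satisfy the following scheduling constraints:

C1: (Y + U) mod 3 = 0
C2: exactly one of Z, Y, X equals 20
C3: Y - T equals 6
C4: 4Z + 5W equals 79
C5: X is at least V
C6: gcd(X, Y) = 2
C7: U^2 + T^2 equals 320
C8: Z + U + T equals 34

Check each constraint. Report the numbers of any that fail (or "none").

C1: Y + U = 30; 30 mod 3 = 0  ✔
C2: Z=9, Y=14, X=20; 1 of them equals 20  ✔
C3: Y - T = 14 - 8 = 6  ✔
C4: 4Z + 5W = 4(9) + 5(8) = 76, not 79  ✘
C5: X = 20, V = 12; 20 ≥ 12  ✔
C6: gcd(20, 14) = 2  ✔
C7: U^2 + T^2 = 16^2 + 8^2 = 256 + 64 = 320  ✔
C8: Z + U + T = 9 + 16 + 8 = 33, not 34  ✘

Constraints 4 and 8 are violated.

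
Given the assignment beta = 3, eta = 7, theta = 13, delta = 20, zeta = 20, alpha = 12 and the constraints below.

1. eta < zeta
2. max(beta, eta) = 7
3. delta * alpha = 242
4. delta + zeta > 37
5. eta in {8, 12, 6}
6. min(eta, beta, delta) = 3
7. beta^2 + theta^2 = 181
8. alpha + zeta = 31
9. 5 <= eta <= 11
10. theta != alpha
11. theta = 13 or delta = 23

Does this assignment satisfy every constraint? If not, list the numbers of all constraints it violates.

Constraints 3, 5, 7, and 8 do not hold.

1. eta = 7, zeta = 20; 7 < 20 — satisfied.
2. max(3, 7) = 7 — satisfied.
3. delta * alpha = 20 * 12 = 240, not 242 — violated.
4. delta + zeta = 20 + 20 = 40; 40 > 37 — satisfied.
5. eta = 7 is not in {8, 12, 6} — violated.
6. min(7, 3, 20) = 3 — satisfied.
7. beta^2 + theta^2 = 3^2 + 13^2 = 9 + 169 = 178, not 181 — violated.
8. alpha + zeta = 12 + 20 = 32, not 31 — violated.
9. eta = 7 lies in [5, 11] — satisfied.
10. theta = 13, alpha = 12; distinct — satisfied.
11. theta = 13 = 13 (first disjunct) — satisfied.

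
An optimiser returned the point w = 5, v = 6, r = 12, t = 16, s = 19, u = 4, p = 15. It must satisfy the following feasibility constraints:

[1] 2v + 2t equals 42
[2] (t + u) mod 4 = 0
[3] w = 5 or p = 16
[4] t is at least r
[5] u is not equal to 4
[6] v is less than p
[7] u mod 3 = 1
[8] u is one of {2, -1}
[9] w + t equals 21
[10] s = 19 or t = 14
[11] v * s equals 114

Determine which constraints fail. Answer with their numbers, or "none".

Constraints 1, 5, and 8 are violated.

[1] 2v + 2t = 2(6) + 2(16) = 44, not 42  ✗
[2] t + u = 20; 20 mod 4 = 0  ✓
[3] w = 5 = 5 (first disjunct)  ✓
[4] t = 16, r = 12; 16 ≥ 12  ✓
[5] u = 4, but 4 is required to differ  ✗
[6] v = 6, p = 15; 6 < 15  ✓
[7] 4 mod 3 = 1  ✓
[8] u = 4 is not in {2, -1}  ✗
[9] w + t = 5 + 16 = 21  ✓
[10] s = 19 = 19 (first disjunct)  ✓
[11] v * s = 6 * 19 = 114  ✓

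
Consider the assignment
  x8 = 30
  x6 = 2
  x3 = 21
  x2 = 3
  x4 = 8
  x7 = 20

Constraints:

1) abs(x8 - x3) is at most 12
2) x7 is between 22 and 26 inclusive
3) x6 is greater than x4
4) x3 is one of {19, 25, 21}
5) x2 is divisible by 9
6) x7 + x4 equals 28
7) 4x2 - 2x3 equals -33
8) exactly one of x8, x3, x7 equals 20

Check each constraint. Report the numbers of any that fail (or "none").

1) abs(30 - 21) = 9; 9 ≤ 12  holds
2) x7 = 20 is outside [22, 26]  fails
3) x6 = 2, x4 = 8; 2 ≤ 8 (want >)  fails
4) x3 = 21 is in {19, 25, 21}  holds
5) 3 = 9*0 + 3, so 9 does not divide 3  fails
6) x7 + x4 = 20 + 8 = 28  holds
7) 4x2 - 2x3 = 4(3) - 2(21) = -30, not -33  fails
8) x8=30, x3=21, x7=20; 1 of them equals 20  holds

No — constraints 2, 3, 5, and 7 are not satisfied.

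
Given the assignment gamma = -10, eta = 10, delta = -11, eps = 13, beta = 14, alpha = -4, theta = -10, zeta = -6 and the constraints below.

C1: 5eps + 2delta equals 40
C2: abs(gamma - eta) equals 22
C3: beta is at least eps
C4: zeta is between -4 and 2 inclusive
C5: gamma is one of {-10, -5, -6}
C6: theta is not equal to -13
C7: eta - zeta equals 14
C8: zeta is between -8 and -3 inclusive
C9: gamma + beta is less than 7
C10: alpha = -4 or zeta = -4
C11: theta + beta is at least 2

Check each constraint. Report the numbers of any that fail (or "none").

Violated: 1, 2, 4, and 7.

C1: 5eps + 2delta = 5(13) + 2(-11) = 43, not 40 — fails.
C2: abs(-10 - 10) = 20, not 22 — fails.
C3: beta = 14, eps = 13; 14 ≥ 13 — holds.
C4: zeta = -6 is outside [-4, 2] — fails.
C5: gamma = -10 is in {-10, -5, -6} — holds.
C6: theta = -10, and -10 ≠ -13 — holds.
C7: eta - zeta = 10 - (-6) = 16, not 14 — fails.
C8: zeta = -6 lies in [-8, -3] — holds.
C9: gamma + beta = -10 + 14 = 4; 4 < 7 — holds.
C10: alpha = -4 = -4 (first disjunct) — holds.
C11: theta + beta = -10 + 14 = 4; 4 ≥ 2 — holds.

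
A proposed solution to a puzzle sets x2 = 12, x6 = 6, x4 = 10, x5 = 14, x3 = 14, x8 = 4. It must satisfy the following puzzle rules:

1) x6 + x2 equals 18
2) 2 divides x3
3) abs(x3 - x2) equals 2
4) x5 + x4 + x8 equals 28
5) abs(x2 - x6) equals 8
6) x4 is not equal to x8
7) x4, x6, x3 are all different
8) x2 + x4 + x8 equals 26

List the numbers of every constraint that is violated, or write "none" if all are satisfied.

Constraint 5 does not hold.

1) x6 + x2 = 6 + 12 = 18 — satisfied.
2) 14 / 2 = 7, so 2 divides 14 — satisfied.
3) abs(14 - 12) = 2 — satisfied.
4) x5 + x4 + x8 = 14 + 10 + 4 = 28 — satisfied.
5) abs(12 - 6) = 6, not 8 — violated.
6) x4 = 10, x8 = 4; distinct — satisfied.
7) values 10, 6, 14 are pairwise distinct — satisfied.
8) x2 + x4 + x8 = 12 + 10 + 4 = 26 — satisfied.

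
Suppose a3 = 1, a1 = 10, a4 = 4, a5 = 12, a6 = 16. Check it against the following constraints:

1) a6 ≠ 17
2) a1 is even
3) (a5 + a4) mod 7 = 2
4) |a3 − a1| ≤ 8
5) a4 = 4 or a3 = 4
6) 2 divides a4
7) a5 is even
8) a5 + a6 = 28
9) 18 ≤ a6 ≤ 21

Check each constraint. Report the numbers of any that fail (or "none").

The assignment fails constraints 4 and 9.

1) a6 = 16, and 16 ≠ 17  yes
2) a1 = 10 is even  yes
3) a5 + a4 = 16; 16 mod 7 = 2  yes
4) |1 − 10| = 9; 9 > 8, exceeds bound 8  no
5) a4 = 4 = 4 (first disjunct)  yes
6) 4 / 2 = 2, so 2 divides 4  yes
7) a5 = 12 is even  yes
8) a5 + a6 = 12 + 16 = 28  yes
9) a6 = 16 is outside [18, 21]  no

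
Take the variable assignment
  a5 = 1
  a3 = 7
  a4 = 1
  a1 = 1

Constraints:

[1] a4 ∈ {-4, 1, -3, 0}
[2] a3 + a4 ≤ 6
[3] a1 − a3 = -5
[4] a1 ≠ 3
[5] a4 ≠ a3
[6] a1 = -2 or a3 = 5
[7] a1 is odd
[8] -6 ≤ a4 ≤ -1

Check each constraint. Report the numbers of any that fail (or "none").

No — constraints 2, 3, 6, and 8 are not satisfied.

[1] a4 = 1 is in {-4, 1, -3, 0}  holds
[2] a3 + a4 = 7 + 1 = 8; 8 > 6, bound 6 not met  fails
[3] a1 − a3 = 1 − 7 = -6, not -5  fails
[4] a1 = 1, and 1 ≠ 3  holds
[5] a4 = 1, a3 = 7; distinct  holds
[6] a1 = 1 ≠ -2 and a3 = 7 ≠ 5; both disjuncts false  fails
[7] a1 = 1 is odd  holds
[8] a4 = 1 is outside [-6, -1]  fails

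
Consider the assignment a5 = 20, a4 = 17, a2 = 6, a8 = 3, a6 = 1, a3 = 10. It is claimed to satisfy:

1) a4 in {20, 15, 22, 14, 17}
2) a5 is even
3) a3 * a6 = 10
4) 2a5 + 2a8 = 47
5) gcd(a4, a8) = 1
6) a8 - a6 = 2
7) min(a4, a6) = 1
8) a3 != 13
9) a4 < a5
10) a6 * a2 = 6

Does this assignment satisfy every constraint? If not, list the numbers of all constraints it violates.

1) a4 = 17 is in {20, 15, 22, 14, 17}  OK
2) a5 = 20 is even  OK
3) a3 * a6 = 10 * 1 = 10  OK
4) 2a5 + 2a8 = 2(20) + 2(3) = 46, not 47  FAIL
5) gcd(17, 3) = 1  OK
6) a8 - a6 = 3 - 1 = 2  OK
7) min(17, 1) = 1  OK
8) a3 = 10, and 10 ≠ 13  OK
9) a4 = 17, a5 = 20; 17 < 20  OK
10) a6 * a2 = 1 * 6 = 6  OK

Violated: 4.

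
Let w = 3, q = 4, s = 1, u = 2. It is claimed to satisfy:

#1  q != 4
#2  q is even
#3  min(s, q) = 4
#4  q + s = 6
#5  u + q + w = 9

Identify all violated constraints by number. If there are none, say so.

#1 q = 4, but 4 is required to differ — does not hold.
#2 q = 4 is even — holds.
#3 min(1, 4) = 1, not 4 — does not hold.
#4 q + s = 4 + 1 = 5, not 6 — does not hold.
#5 u + q + w = 2 + 4 + 3 = 9 — holds.

Constraints 1, 3, and 4 do not hold.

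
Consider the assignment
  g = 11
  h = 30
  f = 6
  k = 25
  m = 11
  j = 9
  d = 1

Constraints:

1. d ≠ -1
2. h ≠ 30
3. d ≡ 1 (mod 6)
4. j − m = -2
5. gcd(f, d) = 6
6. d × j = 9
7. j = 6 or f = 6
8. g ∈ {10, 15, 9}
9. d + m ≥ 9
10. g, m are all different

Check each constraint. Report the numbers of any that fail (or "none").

1. d = 1, and 1 ≠ -1 — holds.
2. h = 30, but 30 is required to differ — does not hold.
3. 1 mod 6 = 1 — holds.
4. j − m = 9 − 11 = -2 — holds.
5. gcd(6, 1) = 1, not 6 — does not hold.
6. d × j = 1 × 9 = 9 — holds.
7. j = 9 ≠ 6, but f = 6 = 6 (second disjunct) — holds.
8. g = 11 is not in {10, 15, 9} — does not hold.
9. d + m = 1 + 11 = 12; 12 ≥ 9 — holds.
10. g = m = 11, not all different — does not hold.

The assignment fails constraints 2, 5, 8, 10.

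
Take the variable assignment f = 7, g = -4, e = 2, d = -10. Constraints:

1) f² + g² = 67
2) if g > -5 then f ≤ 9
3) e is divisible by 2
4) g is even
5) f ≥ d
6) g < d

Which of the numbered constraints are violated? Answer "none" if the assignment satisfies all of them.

1) f² + g² = 7² + (-4)² = 49 + 16 = 65, not 67  false
2) g = -4 > -5, so we need f ≤ 9; f = 7 ≤ 9  true
3) 2 / 2 = 1, so 2 divides 2  true
4) g = -4 is even  true
5) f = 7, d = -10; 7 ≥ -10  true
6) g = -4, d = -10; -4 ≥ -10 (want <)  false

Constraints 1 and 6 are violated.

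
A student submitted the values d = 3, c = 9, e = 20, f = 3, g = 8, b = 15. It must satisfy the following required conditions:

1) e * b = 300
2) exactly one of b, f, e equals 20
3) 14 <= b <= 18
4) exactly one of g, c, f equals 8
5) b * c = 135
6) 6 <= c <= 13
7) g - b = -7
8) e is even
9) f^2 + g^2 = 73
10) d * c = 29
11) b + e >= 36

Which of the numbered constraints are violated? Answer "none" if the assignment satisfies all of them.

1) e * b = 20 * 15 = 300 — satisfied.
2) b=15, f=3, e=20; 1 of them equals 20 — satisfied.
3) b = 15 lies in [14, 18] — satisfied.
4) g=8, c=9, f=3; 1 of them equals 8 — satisfied.
5) b * c = 15 * 9 = 135 — satisfied.
6) c = 9 lies in [6, 13] — satisfied.
7) g - b = 8 - 15 = -7 — satisfied.
8) e = 20 is even — satisfied.
9) f^2 + g^2 = 3^2 + 8^2 = 9 + 64 = 73 — satisfied.
10) d * c = 3 * 9 = 27, not 29 — violated.
11) b + e = 15 + 20 = 35; 35 < 36, bound 36 not met — violated.

Violated: 10 and 11.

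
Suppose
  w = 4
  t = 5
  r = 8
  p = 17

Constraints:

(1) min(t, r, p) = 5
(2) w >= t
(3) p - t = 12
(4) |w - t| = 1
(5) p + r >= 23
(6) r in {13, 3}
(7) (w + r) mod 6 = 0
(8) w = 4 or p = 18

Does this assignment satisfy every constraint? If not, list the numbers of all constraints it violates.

Violated: 2 and 6.

(1) min(5, 8, 17) = 5 — satisfied.
(2) w = 4, t = 5; 4 < 5 (want ≥) — violated.
(3) p - t = 17 - 5 = 12 — satisfied.
(4) |4 - 5| = 1 — satisfied.
(5) p + r = 17 + 8 = 25; 25 ≥ 23 — satisfied.
(6) r = 8 is not in {13, 3} — violated.
(7) w + r = 12; 12 mod 6 = 0 — satisfied.
(8) w = 4 = 4 (first disjunct) — satisfied.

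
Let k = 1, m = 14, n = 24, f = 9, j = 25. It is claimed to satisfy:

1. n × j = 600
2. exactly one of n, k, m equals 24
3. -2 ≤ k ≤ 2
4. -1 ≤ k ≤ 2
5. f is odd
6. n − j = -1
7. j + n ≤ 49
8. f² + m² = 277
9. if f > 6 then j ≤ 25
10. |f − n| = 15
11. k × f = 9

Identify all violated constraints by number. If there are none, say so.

1. n × j = 24 × 25 = 600 — holds.
2. n=24, k=1, m=14; 1 of them equals 24 — holds.
3. k = 1 lies in [-2, 2] — holds.
4. k = 1 lies in [-1, 2] — holds.
5. f = 9 is odd — holds.
6. n − j = 24 − 25 = -1 — holds.
7. j + n = 25 + 24 = 49; 49 ≤ 49 — holds.
8. f² + m² = 9² + 14² = 81 + 196 = 277 — holds.
9. f = 9 > 6, so we need j ≤ 25; j = 25 ≤ 25 — holds.
10. |9 − 24| = 15 — holds.
11. k × f = 1 × 9 = 9 — holds.

No violations.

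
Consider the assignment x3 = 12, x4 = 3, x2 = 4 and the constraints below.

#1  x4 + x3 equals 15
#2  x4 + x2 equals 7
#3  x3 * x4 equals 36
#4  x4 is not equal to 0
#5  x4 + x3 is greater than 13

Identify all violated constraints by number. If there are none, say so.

The assignment satisfies every constraint.

#1 x4 + x3 = 3 + 12 = 15 — OK.
#2 x4 + x2 = 3 + 4 = 7 — OK.
#3 x3 * x4 = 12 * 3 = 36 — OK.
#4 x4 = 3, and 3 ≠ 0 — OK.
#5 x4 + x3 = 3 + 12 = 15; 15 > 13 — OK.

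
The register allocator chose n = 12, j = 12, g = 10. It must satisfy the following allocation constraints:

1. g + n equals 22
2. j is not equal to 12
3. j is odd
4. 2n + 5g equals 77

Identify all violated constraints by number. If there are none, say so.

Violated: 2, 3, and 4.

1. g + n = 10 + 12 = 22 — OK.
2. j = 12, but 12 is required to differ — violated.
3. j = 12 is even — violated.
4. 2n + 5g = 2(12) + 5(10) = 74, not 77 — violated.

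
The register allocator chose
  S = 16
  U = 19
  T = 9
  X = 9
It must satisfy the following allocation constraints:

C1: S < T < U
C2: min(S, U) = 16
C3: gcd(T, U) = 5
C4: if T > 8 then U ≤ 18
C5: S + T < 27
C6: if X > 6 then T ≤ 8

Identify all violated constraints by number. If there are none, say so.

Violated: 1, 3, 4, 6.

C1: values 16, 9, 19; S = 16 is not < T = 9  fails
C2: min(16, 19) = 16  holds
C3: gcd(9, 19) = 1, not 5  fails
C4: T = 9 > 8, so we need U ≤ 18; but U = 19 > 18  fails
C5: S + T = 16 + 9 = 25; 25 < 27  holds
C6: X = 9 > 6, so we need T ≤ 8; but T = 9 > 8  fails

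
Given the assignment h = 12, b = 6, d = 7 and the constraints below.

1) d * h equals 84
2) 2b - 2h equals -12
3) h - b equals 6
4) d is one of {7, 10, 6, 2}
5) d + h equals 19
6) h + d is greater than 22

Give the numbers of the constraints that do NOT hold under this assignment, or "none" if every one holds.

1) d * h = 7 * 12 = 84  holds
2) 2b - 2h = 2(6) - 2(12) = -12  holds
3) h - b = 12 - 6 = 6  holds
4) d = 7 is in {7, 10, 6, 2}  holds
5) d + h = 7 + 12 = 19  holds
6) h + d = 12 + 7 = 19; 19 ≤ 22, bound 22 not met  fails

Constraint 6 does not hold.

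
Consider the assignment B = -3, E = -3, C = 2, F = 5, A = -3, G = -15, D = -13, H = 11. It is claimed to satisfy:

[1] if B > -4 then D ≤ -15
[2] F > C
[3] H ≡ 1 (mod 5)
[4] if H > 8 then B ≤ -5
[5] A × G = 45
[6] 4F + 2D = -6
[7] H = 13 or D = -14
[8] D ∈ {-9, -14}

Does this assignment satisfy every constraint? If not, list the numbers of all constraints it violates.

Violated: 1, 4, 7, and 8.

[1] B = -3 > -4, so we need D ≤ -15; but D = -13 > -15 — does not hold.
[2] F = 5, C = 2; 5 > 2 — holds.
[3] 11 mod 5 = 1 — holds.
[4] H = 11 > 8, so we need B ≤ -5; but B = -3 > -5 — does not hold.
[5] A × G = -3 × (-15) = 45 — holds.
[6] 4F + 2D = 4(5) + 2(-13) = -6 — holds.
[7] H = 11 ≠ 13 and D = -13 ≠ -14; both disjuncts false — does not hold.
[8] D = -13 is not in {-9, -14} — does not hold.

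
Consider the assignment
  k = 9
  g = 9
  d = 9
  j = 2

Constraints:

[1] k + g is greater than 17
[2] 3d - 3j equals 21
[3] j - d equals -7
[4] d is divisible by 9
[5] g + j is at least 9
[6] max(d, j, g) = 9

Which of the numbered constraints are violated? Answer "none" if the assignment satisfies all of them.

[1] k + g = 9 + 9 = 18; 18 > 17  true
[2] 3d - 3j = 3(9) - 3(2) = 21  true
[3] j - d = 2 - 9 = -7  true
[4] 9 / 9 = 1, so 9 divides 9  true
[5] g + j = 9 + 2 = 11; 11 ≥ 9  true
[6] max(9, 2, 9) = 9  true

No violations.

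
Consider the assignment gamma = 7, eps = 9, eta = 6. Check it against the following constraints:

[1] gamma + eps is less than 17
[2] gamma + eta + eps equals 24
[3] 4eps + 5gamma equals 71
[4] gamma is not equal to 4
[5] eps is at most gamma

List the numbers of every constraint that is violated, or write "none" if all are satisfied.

[1] gamma + eps = 7 + 9 = 16; 16 < 17 — satisfied.
[2] gamma + eta + eps = 7 + 6 + 9 = 22, not 24 — violated.
[3] 4eps + 5gamma = 4(9) + 5(7) = 71 — satisfied.
[4] gamma = 7, and 7 ≠ 4 — satisfied.
[5] eps = 9, gamma = 7; 9 > 7 (want ≤) — violated.

Constraints 2, 5 are violated.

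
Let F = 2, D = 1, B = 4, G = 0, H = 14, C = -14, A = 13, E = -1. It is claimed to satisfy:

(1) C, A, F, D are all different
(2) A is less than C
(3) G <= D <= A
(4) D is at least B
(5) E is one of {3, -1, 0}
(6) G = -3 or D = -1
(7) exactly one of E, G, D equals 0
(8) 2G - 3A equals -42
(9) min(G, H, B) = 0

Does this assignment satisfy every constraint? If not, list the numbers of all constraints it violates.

Constraints 2, 4, 6, and 8 do not hold.

(1) values -14, 13, 2, 1 are pairwise distinct — holds.
(2) A = 13, C = -14; 13 ≥ -14 (want <) — does not hold.
(3) values 0 <= 1 <= 13 — holds.
(4) D = 1, B = 4; 1 < 4 (want ≥) — does not hold.
(5) E = -1 is in {3, -1, 0} — holds.
(6) G = 0 ≠ -3 and D = 1 ≠ -1; both disjuncts false — does not hold.
(7) E=-1, G=0, D=1; 1 of them equals 0 — holds.
(8) 2G - 3A = 2(0) - 3(13) = -39, not -42 — does not hold.
(9) min(0, 14, 4) = 0 — holds.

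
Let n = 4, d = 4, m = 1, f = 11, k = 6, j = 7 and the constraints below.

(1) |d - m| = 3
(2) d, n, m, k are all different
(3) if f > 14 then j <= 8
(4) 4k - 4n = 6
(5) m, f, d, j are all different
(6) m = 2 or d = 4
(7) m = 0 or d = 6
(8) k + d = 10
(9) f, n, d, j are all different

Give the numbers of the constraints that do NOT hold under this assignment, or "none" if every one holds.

(1) |4 - 1| = 3 — holds.
(2) d = n = 4, not all different — does not hold.
(3) f = 11, not > 14; antecedent false, conditional vacuously true — holds.
(4) 4k - 4n = 4(6) - 4(4) = 8, not 6 — does not hold.
(5) values 1, 11, 4, 7 are pairwise distinct — holds.
(6) m = 1 ≠ 2, but d = 4 = 4 (second disjunct) — holds.
(7) m = 1 ≠ 0 and d = 4 ≠ 6; both disjuncts false — does not hold.
(8) k + d = 6 + 4 = 10 — holds.
(9) n = d = 4, not all different — does not hold.

No — constraints 2, 4, 7, 9 are not satisfied.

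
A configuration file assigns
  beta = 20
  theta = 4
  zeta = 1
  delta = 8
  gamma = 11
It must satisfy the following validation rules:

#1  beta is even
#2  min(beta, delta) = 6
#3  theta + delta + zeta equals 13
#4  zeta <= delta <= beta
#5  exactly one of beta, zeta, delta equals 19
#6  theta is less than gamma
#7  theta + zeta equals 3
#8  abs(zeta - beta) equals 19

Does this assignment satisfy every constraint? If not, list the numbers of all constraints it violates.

Violated: 2, 5, and 7.

#1 beta = 20 is even  yes
#2 min(20, 8) = 8, not 6  no
#3 theta + delta + zeta = 4 + 8 + 1 = 13  yes
#4 values 1 <= 8 <= 20  yes
#5 beta=20, zeta=1, delta=8; 0 of them equal 19, not exactly one  no
#6 theta = 4, gamma = 11; 4 < 11  yes
#7 theta + zeta = 4 + 1 = 5, not 3  no
#8 abs(1 - 20) = 19  yes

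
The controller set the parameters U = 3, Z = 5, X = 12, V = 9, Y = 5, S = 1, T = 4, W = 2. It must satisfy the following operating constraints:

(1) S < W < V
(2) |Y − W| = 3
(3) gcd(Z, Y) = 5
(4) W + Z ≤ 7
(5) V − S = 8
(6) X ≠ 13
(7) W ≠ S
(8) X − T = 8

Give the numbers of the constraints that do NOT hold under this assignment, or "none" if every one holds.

(1) values 1 < 2 < 9 — holds.
(2) |5 − 2| = 3 — holds.
(3) gcd(5, 5) = 5 — holds.
(4) W + Z = 2 + 5 = 7; 7 ≤ 7 — holds.
(5) V − S = 9 − 1 = 8 — holds.
(6) X = 12, and 12 ≠ 13 — holds.
(7) W = 2, S = 1; distinct — holds.
(8) X − T = 12 − 4 = 8 — holds.

No violations.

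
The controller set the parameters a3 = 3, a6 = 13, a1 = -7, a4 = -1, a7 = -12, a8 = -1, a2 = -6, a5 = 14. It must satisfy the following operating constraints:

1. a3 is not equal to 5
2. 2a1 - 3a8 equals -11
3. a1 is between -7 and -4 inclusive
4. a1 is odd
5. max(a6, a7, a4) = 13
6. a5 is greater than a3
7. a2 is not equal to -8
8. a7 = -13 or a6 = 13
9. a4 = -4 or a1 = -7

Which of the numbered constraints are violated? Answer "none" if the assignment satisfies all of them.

The assignment satisfies every constraint.

1. a3 = 3, and 3 ≠ 5 — satisfied.
2. 2a1 - 3a8 = 2(-7) - 3(-1) = -11 — satisfied.
3. a1 = -7 lies in [-7, -4] — satisfied.
4. a1 = -7 is odd — satisfied.
5. max(13, -12, -1) = 13 — satisfied.
6. a5 = 14, a3 = 3; 14 > 3 — satisfied.
7. a2 = -6, and -6 ≠ -8 — satisfied.
8. a7 = -12 ≠ -13, but a6 = 13 = 13 (second disjunct) — satisfied.
9. a4 = -1 ≠ -4, but a1 = -7 = -7 (second disjunct) — satisfied.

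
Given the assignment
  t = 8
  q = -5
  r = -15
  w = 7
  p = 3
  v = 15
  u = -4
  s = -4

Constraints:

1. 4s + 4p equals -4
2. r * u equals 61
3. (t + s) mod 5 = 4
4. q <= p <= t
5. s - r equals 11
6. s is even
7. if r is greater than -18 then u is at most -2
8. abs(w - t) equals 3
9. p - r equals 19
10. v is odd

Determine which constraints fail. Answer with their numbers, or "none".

No — constraints 2, 8, and 9 are not satisfied.

1. 4s + 4p = 4(-4) + 4(3) = -4  ✓
2. r * u = -15 * (-4) = 60, not 61  ✗
3. t + s = 4; 4 mod 5 = 4  ✓
4. values -5 <= 3 <= 8  ✓
5. s - r = -4 - (-15) = 11  ✓
6. s = -4 is even  ✓
7. r = -15 > -18, so we need u ≤ -2; u = -4 ≤ -2  ✓
8. abs(7 - 8) = 1, not 3  ✗
9. p - r = 3 - (-15) = 18, not 19  ✗
10. v = 15 is odd  ✓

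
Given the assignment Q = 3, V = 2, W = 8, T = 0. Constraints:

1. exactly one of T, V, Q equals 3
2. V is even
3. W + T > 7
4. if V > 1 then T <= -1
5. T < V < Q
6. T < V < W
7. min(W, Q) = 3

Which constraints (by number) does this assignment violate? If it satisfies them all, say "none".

1. T=0, V=2, Q=3; 1 of them equals 3 — holds.
2. V = 2 is even — holds.
3. W + T = 8 + 0 = 8; 8 > 7 — holds.
4. V = 2 > 1, so we need T ≤ -1; but T = 0 > -1 — fails.
5. values 0 < 2 < 3 — holds.
6. values 0 < 2 < 8 — holds.
7. min(8, 3) = 3 — holds.

The assignment fails constraint 4.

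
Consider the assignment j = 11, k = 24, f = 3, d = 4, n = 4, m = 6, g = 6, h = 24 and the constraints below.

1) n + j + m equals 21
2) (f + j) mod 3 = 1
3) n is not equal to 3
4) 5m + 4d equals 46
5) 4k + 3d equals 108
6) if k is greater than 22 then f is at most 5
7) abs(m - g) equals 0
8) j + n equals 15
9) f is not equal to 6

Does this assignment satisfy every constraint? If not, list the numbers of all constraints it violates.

1) n + j + m = 4 + 11 + 6 = 21  ✓
2) f + j = 14; 14 mod 3 = 2, not 1  ✗
3) n = 4, and 4 ≠ 3  ✓
4) 5m + 4d = 5(6) + 4(4) = 46  ✓
5) 4k + 3d = 4(24) + 3(4) = 108  ✓
6) k = 24 > 22, so we need f ≤ 5; f = 3 ≤ 5  ✓
7) abs(6 - 6) = 0  ✓
8) j + n = 11 + 4 = 15  ✓
9) f = 3, and 3 ≠ 6  ✓

Constraint 2 does not hold.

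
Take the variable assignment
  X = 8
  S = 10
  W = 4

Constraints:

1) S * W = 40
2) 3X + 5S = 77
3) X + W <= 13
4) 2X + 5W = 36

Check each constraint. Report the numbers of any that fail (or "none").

1) S * W = 10 * 4 = 40  ✓
2) 3X + 5S = 3(8) + 5(10) = 74, not 77  ✗
3) X + W = 8 + 4 = 12; 12 ≤ 13  ✓
4) 2X + 5W = 2(8) + 5(4) = 36  ✓

No — constraint 2 is not satisfied.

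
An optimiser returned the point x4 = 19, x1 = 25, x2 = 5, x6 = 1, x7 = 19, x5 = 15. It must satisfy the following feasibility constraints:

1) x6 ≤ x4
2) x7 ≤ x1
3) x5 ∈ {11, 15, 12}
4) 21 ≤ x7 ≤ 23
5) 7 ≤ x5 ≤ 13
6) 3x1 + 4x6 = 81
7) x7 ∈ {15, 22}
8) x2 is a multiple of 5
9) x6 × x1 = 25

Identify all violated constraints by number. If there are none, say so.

The assignment fails constraints 4, 5, 6, 7.

1) x6 = 1, x4 = 19; 1 ≤ 19  ✔
2) x7 = 19, x1 = 25; 19 ≤ 25  ✔
3) x5 = 15 is in {11, 15, 12}  ✔
4) x7 = 19 is outside [21, 23]  ✘
5) x5 = 15 is outside [7, 13]  ✘
6) 3x1 + 4x6 = 3(25) + 4(1) = 79, not 81  ✘
7) x7 = 19 is not in {15, 22}  ✘
8) 5 / 5 = 1, so 5 divides 5  ✔
9) x6 × x1 = 1 × 25 = 25  ✔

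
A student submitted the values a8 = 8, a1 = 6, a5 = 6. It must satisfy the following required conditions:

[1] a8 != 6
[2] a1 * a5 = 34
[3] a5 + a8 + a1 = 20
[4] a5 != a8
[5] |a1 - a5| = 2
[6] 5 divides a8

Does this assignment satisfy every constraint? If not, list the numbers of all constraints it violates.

Constraints 2, 5, and 6 are violated.

[1] a8 = 8, and 8 ≠ 6 — holds.
[2] a1 * a5 = 6 * 6 = 36, not 34 — fails.
[3] a5 + a8 + a1 = 6 + 8 + 6 = 20 — holds.
[4] a5 = 6, a8 = 8; distinct — holds.
[5] |6 - 6| = 0, not 2 — fails.
[6] 8 = 5*1 + 3, so 5 does not divide 8 — fails.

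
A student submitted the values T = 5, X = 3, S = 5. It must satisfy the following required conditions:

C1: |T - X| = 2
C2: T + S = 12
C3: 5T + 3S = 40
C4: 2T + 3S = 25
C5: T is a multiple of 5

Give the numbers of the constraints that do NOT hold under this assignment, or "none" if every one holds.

Constraint 2 does not hold.

C1: |5 - 3| = 2  true
C2: T + S = 5 + 5 = 10, not 12  false
C3: 5T + 3S = 5(5) + 3(5) = 40  true
C4: 2T + 3S = 2(5) + 3(5) = 25  true
C5: 5 / 5 = 1, so 5 divides 5  true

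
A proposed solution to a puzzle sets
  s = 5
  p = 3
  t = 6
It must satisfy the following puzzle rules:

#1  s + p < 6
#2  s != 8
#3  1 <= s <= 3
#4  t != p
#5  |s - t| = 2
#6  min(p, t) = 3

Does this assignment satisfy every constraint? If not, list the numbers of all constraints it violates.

#1 s + p = 5 + 3 = 8; 8 ≥ 6, bound 6 not met  FAIL
#2 s = 5, and 5 ≠ 8  OK
#3 s = 5 is outside [1, 3]  FAIL
#4 t = 6, p = 3; distinct  OK
#5 |5 - 6| = 1, not 2  FAIL
#6 min(3, 6) = 3  OK

Constraints 1, 3, and 5 are violated.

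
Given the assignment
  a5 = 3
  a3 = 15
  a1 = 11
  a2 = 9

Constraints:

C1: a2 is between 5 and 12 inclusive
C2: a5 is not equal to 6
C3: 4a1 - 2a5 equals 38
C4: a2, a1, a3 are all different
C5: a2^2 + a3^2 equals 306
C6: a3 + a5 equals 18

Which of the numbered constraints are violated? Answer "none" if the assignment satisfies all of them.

C1: a2 = 9 lies in [5, 12] — holds.
C2: a5 = 3, and 3 ≠ 6 — holds.
C3: 4a1 - 2a5 = 4(11) - 2(3) = 38 — holds.
C4: values 9, 11, 15 are pairwise distinct — holds.
C5: a2^2 + a3^2 = 9^2 + 15^2 = 81 + 225 = 306 — holds.
C6: a3 + a5 = 15 + 3 = 18 — holds.

All constraints are satisfied.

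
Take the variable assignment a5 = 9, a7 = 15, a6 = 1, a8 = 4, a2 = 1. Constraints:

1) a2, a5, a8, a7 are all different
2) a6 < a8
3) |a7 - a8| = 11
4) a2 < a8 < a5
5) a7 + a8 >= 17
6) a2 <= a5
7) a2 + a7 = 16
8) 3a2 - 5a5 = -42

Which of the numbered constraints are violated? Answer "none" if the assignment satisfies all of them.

Yes — all constraints hold.

1) values 1, 9, 4, 15 are pairwise distinct  OK
2) a6 = 1, a8 = 4; 1 < 4  OK
3) |15 - 4| = 11  OK
4) values 1 < 4 < 9  OK
5) a7 + a8 = 15 + 4 = 19; 19 ≥ 17  OK
6) a2 = 1, a5 = 9; 1 ≤ 9  OK
7) a2 + a7 = 1 + 15 = 16  OK
8) 3a2 - 5a5 = 3(1) - 5(9) = -42  OK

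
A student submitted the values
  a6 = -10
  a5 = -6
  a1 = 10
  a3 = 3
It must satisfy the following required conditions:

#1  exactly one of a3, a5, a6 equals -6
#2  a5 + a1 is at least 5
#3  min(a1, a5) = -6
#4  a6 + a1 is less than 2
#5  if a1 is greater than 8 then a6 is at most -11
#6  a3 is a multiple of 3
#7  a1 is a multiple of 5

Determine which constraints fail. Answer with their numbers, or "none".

#1 a3=3, a5=-6, a6=-10; 1 of them equals -6  OK
#2 a5 + a1 = -6 + 10 = 4; 4 < 5, bound 5 not met  FAIL
#3 min(10, -6) = -6  OK
#4 a6 + a1 = -10 + 10 = 0; 0 < 2  OK
#5 a1 = 10 > 8, so we need a6 ≤ -11; but a6 = -10 > -11  FAIL
#6 3 / 3 = 1, so 3 divides 3  OK
#7 10 / 5 = 2, so 5 divides 10  OK

The assignment fails constraints 2 and 5.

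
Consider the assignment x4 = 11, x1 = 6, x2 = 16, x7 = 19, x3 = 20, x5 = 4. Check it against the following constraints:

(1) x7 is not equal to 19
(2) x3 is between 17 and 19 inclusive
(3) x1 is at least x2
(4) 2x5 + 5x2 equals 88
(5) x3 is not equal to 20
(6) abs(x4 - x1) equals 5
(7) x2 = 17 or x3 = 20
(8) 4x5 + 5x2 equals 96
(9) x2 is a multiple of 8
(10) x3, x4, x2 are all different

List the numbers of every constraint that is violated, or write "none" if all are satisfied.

Constraints 1, 2, 3, 5 do not hold.

(1) x7 = 19, but 19 is required to differ  no
(2) x3 = 20 is outside [17, 19]  no
(3) x1 = 6, x2 = 16; 6 < 16 (want ≥)  no
(4) 2x5 + 5x2 = 2(4) + 5(16) = 88  yes
(5) x3 = 20, but 20 is required to differ  no
(6) abs(11 - 6) = 5  yes
(7) x2 = 16 ≠ 17, but x3 = 20 = 20 (second disjunct)  yes
(8) 4x5 + 5x2 = 4(4) + 5(16) = 96  yes
(9) 16 / 8 = 2, so 8 divides 16  yes
(10) values 20, 11, 16 are pairwise distinct  yes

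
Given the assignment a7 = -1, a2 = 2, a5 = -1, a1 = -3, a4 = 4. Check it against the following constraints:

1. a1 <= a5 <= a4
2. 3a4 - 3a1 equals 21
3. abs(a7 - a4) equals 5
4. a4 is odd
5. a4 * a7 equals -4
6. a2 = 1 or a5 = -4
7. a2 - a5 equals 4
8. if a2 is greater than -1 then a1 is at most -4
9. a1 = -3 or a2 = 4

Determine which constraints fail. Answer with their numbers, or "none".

1. values -3 <= -1 <= 4 — OK.
2. 3a4 - 3a1 = 3(4) - 3(-3) = 21 — OK.
3. abs(-1 - 4) = 5 — OK.
4. a4 = 4 is even — violated.
5. a4 * a7 = 4 * (-1) = -4 — OK.
6. a2 = 2 ≠ 1 and a5 = -1 ≠ -4; both disjuncts false — violated.
7. a2 - a5 = 2 - (-1) = 3, not 4 — violated.
8. a2 = 2 > -1, so we need a1 ≤ -4; but a1 = -3 > -4 — violated.
9. a1 = -3 = -3 (first disjunct) — OK.

Constraints 4, 6, 7, 8 do not hold.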